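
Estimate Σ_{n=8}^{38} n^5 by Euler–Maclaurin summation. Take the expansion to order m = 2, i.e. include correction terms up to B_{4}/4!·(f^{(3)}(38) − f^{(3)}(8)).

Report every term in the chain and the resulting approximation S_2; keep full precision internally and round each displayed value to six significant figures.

S_2 ≈ 5.42280e+08

Integral: ∫_8^38 x^5 dx = 5.01779e+08.
Boundary: ½(f(8) + f(38)) = ½(32768.0 + 7.92352e+07) = 3.96340e+07.
So far: 5.41413e+08.
Order-1 term: 1/12 · (1.04257e+07 − 20480.0) = 867100.
Running total after k=1: 5.42280e+08.
Order-2 term: −1/720 · (86640.0 − 3840.00) = -115.000.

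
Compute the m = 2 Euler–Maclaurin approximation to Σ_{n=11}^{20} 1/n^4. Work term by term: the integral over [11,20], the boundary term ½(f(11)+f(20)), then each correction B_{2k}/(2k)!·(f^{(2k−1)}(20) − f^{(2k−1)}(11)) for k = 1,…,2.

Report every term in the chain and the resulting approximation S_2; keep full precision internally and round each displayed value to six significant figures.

Integral: ∫_11^20 1/x^4 dx = 0.000208772.
Endpoint term: (f(11) + f(20))/2 = (6.83013e-05 + 6.25000e-06)/2 = 3.72757e-05.
So far: 0.000246047.
Correction k=1: B_{2}/2! · (f^{(1)}(20) − f^{(1)}(11)) = 1/12 · (-1.25000e-06 − (-2.48369e-05)) = 1.96557e-06.
After k=1: 0.000248013.
Correction k=2: B_{4}/4! · (f^{(3)}(20) − f^{(3)}(11)) = −1/720 · (-9.37500e-08 − (-6.15790e-06)) = -8.42243e-09.

S_2 ≈ 0.000248004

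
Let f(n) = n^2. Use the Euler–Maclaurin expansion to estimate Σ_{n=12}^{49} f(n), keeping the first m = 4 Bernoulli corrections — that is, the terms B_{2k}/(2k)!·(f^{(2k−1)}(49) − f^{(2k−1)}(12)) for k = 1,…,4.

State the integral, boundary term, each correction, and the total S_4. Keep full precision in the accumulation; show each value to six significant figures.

S_4 ≈ 39919.0

Integral: ∫_12^49 x^2 dx = 38640.3.
Endpoint term: (f(12) + f(49))/2 = (144.000 + 2401.00)/2 = 1272.50.
Integral + boundary = 39912.8.
Order-1 term: 1/12 · (98.0000 − 24.0000) = 6.16667.
Partial sum through k=1: 39919.0.
Order-2 term: −1/720 · (0.00000 − 0.00000) = 0.00000.
Partial sum through k=2: 39919.0.
Order-3 term: 1/30240 · (0.00000 − 0.00000) = 0.00000.
Partial sum through k=3: 39919.0.
Order-4 term: −1/1209600 · (0.00000 − 0.00000) = 0.00000.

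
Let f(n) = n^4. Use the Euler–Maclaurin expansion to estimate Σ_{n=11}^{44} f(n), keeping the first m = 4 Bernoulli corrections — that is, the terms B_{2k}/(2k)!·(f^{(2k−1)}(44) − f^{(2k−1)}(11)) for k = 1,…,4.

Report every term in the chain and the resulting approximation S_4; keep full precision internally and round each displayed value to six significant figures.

∫_11^44 x^4 dx evaluates to 3.29510e+07.
½[f(11) + f(44)] = ½[14641.0 + 3.74810e+06] = 1.88137e+06.
Integral + boundary = 3.48324e+07.
Correction k=1: B_{2}/2! · (f^{(1)}(44) − f^{(1)}(11)) = 1/12 · (340736 − 5324.00) = 27951.0.
After k=1: 3.48604e+07.
Correction k=2: B_{4}/4! · (f^{(3)}(44) − f^{(3)}(11)) = −1/720 · (1056.00 − 264.000) = -1.10000.
After k=2: 3.48604e+07.
Correction k=3: B_{6}/6! · (f^{(5)}(44) − f^{(5)}(11)) = 1/30240 · (0.00000 − 0.00000) = 0.00000.
After k=3: 3.48604e+07.
Correction k=4: B_{8}/8! · (f^{(7)}(44) − f^{(7)}(11)) = −1/1209600 · (0.00000 − 0.00000) = 0.00000.

S_4 ≈ 3.48604e+07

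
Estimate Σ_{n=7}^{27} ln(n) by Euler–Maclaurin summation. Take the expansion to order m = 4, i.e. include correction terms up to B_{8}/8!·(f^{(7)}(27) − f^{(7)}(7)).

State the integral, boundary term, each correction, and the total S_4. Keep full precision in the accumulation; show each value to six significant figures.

S_4 ≈ 57.9783

Integral: ∫_7^27 ln(x) dx = 55.3662.
Endpoint term: (f(7) + f(27))/2 = (1.94591 + 3.29584)/2 = 2.62087.
Integral + boundary = 57.9871.
k=1: B_{2}/(2)! × [f^{(1)}(27) − f^{(1)}(7)] = 1/12 × (0.0370370 − 0.142857) = -0.00881834.
After k=1: 57.9783.
k=2: B_{4}/(4)! × [f^{(3)}(27) − f^{(3)}(7)] = −1/720 × (0.000101611 − 0.00583090) = 7.95735e-06.
After k=2: 57.9783.
k=3: B_{6}/(6)! × [f^{(5)}(27) − f^{(5)}(7)] = 1/30240 × (1.67260e-06 − 0.00142798) = -4.71661e-08.
After k=3: 57.9783.
k=4: B_{8}/(8)! × [f^{(7)}(27) − f^{(7)}(7)] = −1/1209600 × (6.88313e-08 − 0.000874271) = 7.22720e-10.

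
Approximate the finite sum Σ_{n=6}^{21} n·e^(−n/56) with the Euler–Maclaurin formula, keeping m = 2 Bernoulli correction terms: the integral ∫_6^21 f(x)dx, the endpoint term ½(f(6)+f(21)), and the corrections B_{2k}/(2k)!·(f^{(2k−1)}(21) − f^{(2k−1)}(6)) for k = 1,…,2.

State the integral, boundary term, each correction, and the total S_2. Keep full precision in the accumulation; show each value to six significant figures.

S_2 ≈ 165.525

The integral term ∫_6^21 x·e^(−x/56) dx = 155.644.
Endpoint term: (f(6) + f(21))/2 = (5.39038 + 14.4331)/2 = 9.91173.
So far: 165.556.
Order-1 term: 1/12 · (0.429556 − 0.802140) = -0.0310487.
Running total after k=1: 165.525.
Order-2 term: −1/720 · (0.000575298 − 0.000828742) = 3.52006e-07.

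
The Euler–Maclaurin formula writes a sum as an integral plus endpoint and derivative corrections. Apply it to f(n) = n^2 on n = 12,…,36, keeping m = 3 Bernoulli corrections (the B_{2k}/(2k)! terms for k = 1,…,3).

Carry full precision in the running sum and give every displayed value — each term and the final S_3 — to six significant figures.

Integral: ∫_12^36 x^2 dx = 14976.0.
Endpoint term: (f(12) + f(36))/2 = (144.000 + 1296.00)/2 = 720.000.
Integral + boundary = 15696.0.
Order-1 term: 1/12 · (72.0000 − 24.0000) = 4.00000.
Running total after k=1: 15700.0.
Order-2 term: −1/720 · (0.00000 − 0.00000) = 0.00000.
Running total after k=2: 15700.0.
Order-3 term: 1/30240 · (0.00000 − 0.00000) = 0.00000.

S_3 ≈ 15700.0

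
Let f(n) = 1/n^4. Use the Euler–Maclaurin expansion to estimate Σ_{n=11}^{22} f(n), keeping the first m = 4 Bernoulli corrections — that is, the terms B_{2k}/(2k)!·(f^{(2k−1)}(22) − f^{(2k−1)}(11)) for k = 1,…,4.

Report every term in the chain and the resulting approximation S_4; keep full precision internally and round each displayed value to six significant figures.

∫_11^22 1/x^4 dx evaluates to 0.000219133.
Endpoint term: (f(11) + f(22))/2 = (6.83013e-05 + 4.26883e-06)/2 = 3.62851e-05.
Integral + boundary = 0.000255419.
Order-1 term: 1/12 · (-7.76152e-07 − (-2.48369e-05)) = 2.00506e-06.
After k=1: 0.000257424.
Order-2 term: −1/720 · (-4.81086e-08 − (-6.15790e-06)) = -8.48582e-09.
After k=2: 0.000257415.
Order-3 term: 1/30240 · (-5.56628e-09 − (-2.84994e-06)) = 9.40598e-11.
After k=3: 0.000257415.
Order-4 term: −1/1209600 · (-1.03505e-09 − (-2.11979e-06)) = -1.75161e-12.

S_4 ≈ 0.000257415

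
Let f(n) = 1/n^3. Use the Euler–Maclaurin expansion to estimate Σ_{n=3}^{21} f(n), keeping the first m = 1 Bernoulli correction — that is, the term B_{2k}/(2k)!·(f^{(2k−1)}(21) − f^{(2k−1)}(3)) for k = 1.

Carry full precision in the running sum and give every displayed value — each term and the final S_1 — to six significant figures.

S_1 ≈ 0.0760794

Integral: ∫_3^21 1/x^3 dx = 0.0544218.
Boundary: ½(f(3) + f(21)) = ½(0.0370370 + 0.000107980) = 0.0185725.
Running total after boundary: 0.0729943.
k=1: B_{2}/(2)! × [f^{(1)}(21) − f^{(1)}(3)] = 1/12 × (-1.54257e-05 − (-0.0370370)) = 0.00308513.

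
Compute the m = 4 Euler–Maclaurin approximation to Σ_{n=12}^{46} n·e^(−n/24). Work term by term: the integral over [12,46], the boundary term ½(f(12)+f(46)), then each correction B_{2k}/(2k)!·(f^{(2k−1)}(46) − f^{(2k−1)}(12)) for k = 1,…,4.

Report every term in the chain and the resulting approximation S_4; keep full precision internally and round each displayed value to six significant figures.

S_4 ≈ 283.906

Integral: ∫_12^46 x·e^(−x/24) dx = 276.920.
Endpoint term: (f(12) + f(46))/2 = (7.27837 + 6.76644)/2 = 7.02240.
Running total after boundary: 283.943.
Order-1 term: 1/12 · (-0.134838 − 0.303265) = -0.0365086.
After k=1: 283.906.
Order-2 term: −1/720 · (0.000276657 − 0.00263251) = 3.27202e-06.
After k=2: 283.906.
Order-3 term: 1/30240 · (1.36703e-06 − 8.22660e-06) = -2.26838e-10.
After k=3: 283.906.
Order-4 term: −1/1209600 · (3.91276e-09 − 2.06300e-08) = 1.38204e-14.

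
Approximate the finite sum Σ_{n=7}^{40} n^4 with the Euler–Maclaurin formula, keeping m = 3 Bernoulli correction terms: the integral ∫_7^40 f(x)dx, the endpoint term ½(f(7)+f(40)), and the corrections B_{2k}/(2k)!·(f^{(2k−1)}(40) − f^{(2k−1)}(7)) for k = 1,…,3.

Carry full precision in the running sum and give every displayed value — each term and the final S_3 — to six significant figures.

The integral term ∫_7^40 x^4 dx = 2.04766e+07.
Boundary: ½(f(7) + f(40)) = ½(2401.00 + 2.56000e+06) = 1.28120e+06.
Running total after boundary: 2.17578e+07.
k=1: B_{2}/(2)! × [f^{(1)}(40) − f^{(1)}(7)] = 1/12 × (256000 − 1372.00) = 21219.0.
After k=1: 2.17791e+07.
k=2: B_{4}/(4)! × [f^{(3)}(40) − f^{(3)}(7)] = −1/720 × (960.000 − 168.000) = -1.10000.
After k=2: 2.17791e+07.
k=3: B_{6}/(6)! × [f^{(5)}(40) − f^{(5)}(7)] = 1/30240 × (0.00000 − 0.00000) = 0.00000.

S_3 ≈ 2.17791e+07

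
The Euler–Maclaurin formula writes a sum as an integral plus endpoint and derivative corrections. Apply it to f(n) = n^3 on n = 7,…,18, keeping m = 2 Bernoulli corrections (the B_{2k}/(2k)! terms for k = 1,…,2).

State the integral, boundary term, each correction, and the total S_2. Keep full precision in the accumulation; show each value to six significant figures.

S_2 ≈ 28800.0

Integral: ∫_7^18 x^3 dx = 25643.8.
Endpoint term: (f(7) + f(18))/2 = (343.000 + 5832.00)/2 = 3087.50.
Running total after boundary: 28731.2.
Order-1 term: 1/12 · (972.000 − 147.000) = 68.7500.
After k=1: 28800.0.
Order-2 term: −1/720 · (6.00000 − 6.00000) = 0.00000.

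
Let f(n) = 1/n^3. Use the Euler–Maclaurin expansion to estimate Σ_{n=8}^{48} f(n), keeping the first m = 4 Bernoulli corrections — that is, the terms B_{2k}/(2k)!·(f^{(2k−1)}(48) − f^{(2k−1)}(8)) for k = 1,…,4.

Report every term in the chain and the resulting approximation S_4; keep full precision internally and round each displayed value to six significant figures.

S_4 ≈ 0.00863724

Integral: ∫_8^48 1/x^3 dx = 0.00759549.
Boundary: ½(f(8) + f(48)) = ½(0.00195312 + 9.04225e-06) = 0.000981084.
Running total after boundary: 0.00857657.
k=1: B_{2}/(2)! × [f^{(1)}(48) − f^{(1)}(8)] = 1/12 × (-5.65140e-07 − (-0.000732422)) = 6.09881e-05.
After k=1: 0.00863756.
k=2: B_{4}/(4)! × [f^{(3)}(48) − f^{(3)}(8)] = −1/720 × (-4.90573e-09 − (-0.000228882)) = -3.17885e-07.
After k=2: 0.00863724.
k=3: B_{6}/(6)! × [f^{(5)}(48) − f^{(5)}(8)] = 1/30240 × (-8.94274e-11 − (-0.000150204)) = 4.96705e-09.
After k=3: 0.00863724.
k=4: B_{8}/(8)! × [f^{(7)}(48) − f^{(7)}(8)] = −1/1209600 × (-2.79461e-12 − (-0.000168979)) = -1.39698e-10.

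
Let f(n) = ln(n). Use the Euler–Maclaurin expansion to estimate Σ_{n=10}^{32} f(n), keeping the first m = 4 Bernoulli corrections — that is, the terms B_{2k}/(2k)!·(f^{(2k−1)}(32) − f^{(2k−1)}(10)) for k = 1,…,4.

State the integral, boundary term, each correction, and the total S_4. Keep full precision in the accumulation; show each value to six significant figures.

Integral: ∫_10^32 ln(x) dx = 65.8777.
½[f(10) + f(32)] = ½[2.30259 + 3.46574] = 2.88416.
So far: 68.7619.
k=1: B_{2}/(2)! × [f^{(1)}(32) − f^{(1)}(10)] = 1/12 × (0.0312500 − 0.100000) = -0.00572917.
Partial sum through k=1: 68.7561.
k=2: B_{4}/(4)! × [f^{(3)}(32) − f^{(3)}(10)] = −1/720 × (6.10352e-05 − 0.00200000) = 2.69301e-06.
Partial sum through k=2: 68.7561.
k=3: B_{6}/(6)! × [f^{(5)}(32) − f^{(5)}(10)] = 1/30240 × (7.15256e-07 − 0.000240000) = -7.91286e-09.
Partial sum through k=3: 68.7561.
k=4: B_{8}/(8)! × [f^{(7)}(32) − f^{(7)}(10)] = −1/1209600 × (2.09548e-08 − 7.20000e-05) = 5.95065e-11.

S_4 ≈ 68.7561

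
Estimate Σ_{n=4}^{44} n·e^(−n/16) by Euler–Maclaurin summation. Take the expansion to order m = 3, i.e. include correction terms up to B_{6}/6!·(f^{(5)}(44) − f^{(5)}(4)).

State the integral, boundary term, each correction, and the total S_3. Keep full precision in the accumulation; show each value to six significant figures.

S_3 ≈ 190.752

∫_4^44 x·e^(−x/16) dx evaluates to 187.846.
Endpoint term: (f(4) + f(44))/2 = (3.11520 + 2.81283)/2 = 2.96401.
So far: 190.810.
Order-1 term: 1/12 · (-0.111874 − 0.584101) = -0.0579979.
Running total after k=1: 190.752.
Order-2 term: −1/720 · (6.24296e-05 − 0.00836602) = 1.15328e-05.
Running total after k=2: 190.752.
Order-3 term: 1/30240 · (2.19479e-06 − 5.64469e-05) = -1.79405e-09.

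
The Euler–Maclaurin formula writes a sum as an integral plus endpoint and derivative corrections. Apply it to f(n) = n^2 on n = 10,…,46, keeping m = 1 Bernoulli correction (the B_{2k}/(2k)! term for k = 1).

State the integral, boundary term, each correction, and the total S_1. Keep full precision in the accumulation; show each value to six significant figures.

Integral: ∫_10^46 x^2 dx = 32112.0.
Endpoint term: (f(10) + f(46))/2 = (100.000 + 2116.00)/2 = 1108.00.
Running total after boundary: 33220.0.
Order-1 term: 1/12 · (92.0000 − 20.0000) = 6.00000.

S_1 ≈ 33226.0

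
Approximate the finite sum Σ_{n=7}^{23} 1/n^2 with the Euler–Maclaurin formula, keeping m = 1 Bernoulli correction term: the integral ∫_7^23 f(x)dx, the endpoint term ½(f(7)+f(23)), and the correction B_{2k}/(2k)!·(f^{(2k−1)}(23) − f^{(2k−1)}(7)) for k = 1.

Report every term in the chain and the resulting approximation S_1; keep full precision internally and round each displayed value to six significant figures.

S_1 ≈ 0.111000

∫_7^23 1/x^2 dx evaluates to 0.0993789.
½[f(7) + f(23)] = ½[0.0204082 + 0.00189036] = 0.0111493.
Integral + boundary = 0.110528.
Order-1 term: 1/12 · (-0.000164379 − (-0.00583090)) = 0.000472210.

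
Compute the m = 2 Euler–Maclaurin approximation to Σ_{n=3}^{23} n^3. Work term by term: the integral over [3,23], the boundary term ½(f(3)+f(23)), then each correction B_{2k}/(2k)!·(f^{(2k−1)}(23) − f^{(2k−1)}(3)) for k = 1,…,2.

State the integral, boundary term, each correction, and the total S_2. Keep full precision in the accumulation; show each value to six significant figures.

Integral: ∫_3^23 x^3 dx = 69940.0.
Boundary: ½(f(3) + f(23)) = ½(27.0000 + 12167.0) = 6097.00.
Running total after boundary: 76037.0.
Correction k=1: B_{2}/2! · (f^{(1)}(23) − f^{(1)}(3)) = 1/12 · (1587.00 − 27.0000) = 130.000.
Partial sum through k=1: 76167.0.
Correction k=2: B_{4}/4! · (f^{(3)}(23) − f^{(3)}(3)) = −1/720 · (6.00000 − 6.00000) = 0.00000.

S_2 ≈ 76167.0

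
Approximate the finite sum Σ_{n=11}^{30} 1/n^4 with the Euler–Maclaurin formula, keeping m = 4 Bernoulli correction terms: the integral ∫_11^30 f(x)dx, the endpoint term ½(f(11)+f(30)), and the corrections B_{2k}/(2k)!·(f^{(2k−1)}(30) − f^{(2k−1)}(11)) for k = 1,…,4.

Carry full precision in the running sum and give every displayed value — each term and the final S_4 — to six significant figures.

The integral term ∫_11^30 1/x^4 dx = 0.000238093.
½[f(11) + f(30)] = ½[6.83013e-05 + 1.23457e-06] = 3.47680e-05.
Integral + boundary = 0.000272861.
Order-1 term: 1/12 · (-1.64609e-07 − (-2.48369e-05)) = 2.05602e-06.
Partial sum through k=1: 0.000274917.
Order-2 term: −1/720 · (-5.48697e-09 − (-6.15790e-06)) = -8.54501e-09.
Partial sum through k=2: 0.000274908.
Order-3 term: 1/30240 · (-3.41411e-10 − (-2.84994e-06)) = 9.42326e-11.
Partial sum through k=3: 0.000274908.
Order-4 term: −1/1209600 · (-3.41411e-11 − (-2.11979e-06)) = -1.75244e-12.

S_4 ≈ 0.000274908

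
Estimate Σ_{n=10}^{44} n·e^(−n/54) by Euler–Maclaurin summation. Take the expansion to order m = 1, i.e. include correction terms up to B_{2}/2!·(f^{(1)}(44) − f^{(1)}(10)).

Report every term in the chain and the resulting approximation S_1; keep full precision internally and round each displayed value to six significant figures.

∫_10^44 x·e^(−x/54) dx evaluates to 528.883.
Boundary: ½(f(10) + f(44)) = ½(8.30950 + 19.4797) = 13.8946.
Running total after boundary: 542.778.
Correction k=1: B_{2}/2! · (f^{(1)}(44) − f^{(1)}(10)) = 1/12 · (0.0819854 − 0.677071) = -0.0495904.

S_1 ≈ 542.728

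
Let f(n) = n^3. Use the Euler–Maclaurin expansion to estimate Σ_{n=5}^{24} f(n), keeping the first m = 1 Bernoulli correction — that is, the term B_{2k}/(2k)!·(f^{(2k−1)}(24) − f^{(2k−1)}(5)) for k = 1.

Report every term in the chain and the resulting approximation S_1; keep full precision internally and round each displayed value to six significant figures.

S_1 ≈ 89900.0

The integral term ∫_5^24 x^3 dx = 82787.8.
Boundary: ½(f(5) + f(24)) = ½(125.000 + 13824.0) = 6974.50.
Running total after boundary: 89762.2.
Order-1 term: 1/12 · (1728.00 − 75.0000) = 137.750.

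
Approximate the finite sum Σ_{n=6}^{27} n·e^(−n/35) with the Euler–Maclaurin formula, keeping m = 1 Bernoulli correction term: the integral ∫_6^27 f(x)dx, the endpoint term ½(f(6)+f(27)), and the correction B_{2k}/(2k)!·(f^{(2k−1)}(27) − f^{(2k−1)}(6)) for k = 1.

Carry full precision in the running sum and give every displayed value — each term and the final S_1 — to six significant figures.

∫_6^27 x·e^(−x/35) dx evaluates to 205.627.
Endpoint term: (f(6) + f(27))/2 = (5.05476 + 12.4835)/2 = 8.76913.
Running total after boundary: 214.396.
k=1: B_{2}/(2)! × [f^{(1)}(27) − f^{(1)}(6)] = 1/12 × (0.105680 − 0.698039) = -0.0493632.

S_1 ≈ 214.346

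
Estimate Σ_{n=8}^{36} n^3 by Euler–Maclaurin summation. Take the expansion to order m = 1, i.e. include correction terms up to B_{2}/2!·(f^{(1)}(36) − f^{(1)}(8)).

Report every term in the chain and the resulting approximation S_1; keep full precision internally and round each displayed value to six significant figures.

∫_8^36 x^3 dx evaluates to 418880.
½[f(8) + f(36)] = ½[512.000 + 46656.0] = 23584.0.
Integral + boundary = 442464.
Order-1 term: 1/12 · (3888.00 − 192.000) = 308.000.

S_1 ≈ 442772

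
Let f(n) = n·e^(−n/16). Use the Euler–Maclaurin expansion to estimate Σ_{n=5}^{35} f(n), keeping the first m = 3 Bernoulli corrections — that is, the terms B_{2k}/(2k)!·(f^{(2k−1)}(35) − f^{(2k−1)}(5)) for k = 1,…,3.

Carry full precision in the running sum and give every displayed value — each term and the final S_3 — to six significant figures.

The integral term ∫_5^35 x·e^(−x/16) dx = 154.270.
Endpoint term: (f(5) + f(35))/2 = (3.65808 + 3.92689)/2 = 3.79248.
Running total after boundary: 158.063.
k=1: B_{2}/(2)! × [f^{(1)}(35) − f^{(1)}(5)] = 1/12 × (-0.133234 − 0.502986) = -0.0530183.
After k=1: 158.010.
k=2: B_{4}/(4)! × [f^{(3)}(35) − f^{(3)}(5)] = −1/720 × (0.000356094 − 0.00768054) = 1.01728e-05.
After k=2: 158.010.
k=3: B_{6}/(6)! × [f^{(5)}(35) − f^{(5)}(5)] = 1/30240 × (4.81497e-06 − 5.23292e-05) = -1.57124e-09.

S_3 ≈ 158.010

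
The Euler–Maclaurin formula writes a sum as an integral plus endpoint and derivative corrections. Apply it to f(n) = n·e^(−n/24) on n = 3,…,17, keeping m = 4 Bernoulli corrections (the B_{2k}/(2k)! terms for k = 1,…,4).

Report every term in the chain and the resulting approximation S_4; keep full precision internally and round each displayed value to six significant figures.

Integral: ∫_3^17 x·e^(−x/24) dx = 87.2731.
½[f(3) + f(17)] = ½[2.64749 + 8.37189] = 5.50969.
Running total after boundary: 92.7828.
Correction k=1: B_{2}/2! · (f^{(1)}(17) − f^{(1)}(3)) = 1/12 · (0.143635 − 0.772185) = -0.0523791.
After k=1: 92.7304.
Correction k=2: B_{4}/4! · (f^{(3)}(17) − f^{(3)}(3)) = −1/720 · (0.00195931 − 0.00440482) = 3.39654e-06.
After k=2: 92.7304.
Correction k=3: B_{6}/6! · (f^{(5)}(17) − f^{(5)}(3)) = 1/30240 · (6.37024e-06 − 1.29671e-05) = -2.18150e-10.
After k=3: 92.7304.
Correction k=4: B_{8}/8! · (f^{(7)}(17) − f^{(7)}(3)) = −1/1209600 · (1.62134e-08 − 3.17482e-08) = 1.28429e-14.

S_4 ≈ 92.7304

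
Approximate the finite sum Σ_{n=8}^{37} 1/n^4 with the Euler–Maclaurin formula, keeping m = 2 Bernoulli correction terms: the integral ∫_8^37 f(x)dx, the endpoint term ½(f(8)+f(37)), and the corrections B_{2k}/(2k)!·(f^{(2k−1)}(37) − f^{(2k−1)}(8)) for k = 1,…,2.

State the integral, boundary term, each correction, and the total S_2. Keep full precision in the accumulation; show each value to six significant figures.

S_2 ≈ 0.000776886

The integral term ∫_8^37 1/x^4 dx = 0.000644461.
Boundary: ½(f(8) + f(37)) = ½(0.000244141 + 5.33572e-07) = 0.000122337.
So far: 0.000766798.
Order-1 term: 1/12 · (-5.76835e-08 − (-0.000122070)) = 1.01677e-05.
After k=1: 0.000776966.
Order-2 term: −1/720 · (-1.26406e-09 − (-5.72205e-05)) = -7.94711e-08.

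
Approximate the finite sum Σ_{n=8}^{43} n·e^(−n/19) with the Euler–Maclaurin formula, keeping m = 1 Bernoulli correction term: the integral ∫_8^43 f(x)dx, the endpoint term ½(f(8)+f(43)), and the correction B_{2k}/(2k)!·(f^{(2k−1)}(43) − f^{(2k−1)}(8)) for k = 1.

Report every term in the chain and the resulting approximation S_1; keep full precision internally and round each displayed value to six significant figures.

S_1 ≈ 218.992

Integral: ∫_8^43 x·e^(−x/19) dx = 214.173.
Boundary: ½(f(8) + f(43)) = ½(5.25084 + 4.47292) = 4.86188.
Running total after boundary: 219.035.
Order-1 term: 1/12 · (-0.131396 − 0.379995) = -0.0426159.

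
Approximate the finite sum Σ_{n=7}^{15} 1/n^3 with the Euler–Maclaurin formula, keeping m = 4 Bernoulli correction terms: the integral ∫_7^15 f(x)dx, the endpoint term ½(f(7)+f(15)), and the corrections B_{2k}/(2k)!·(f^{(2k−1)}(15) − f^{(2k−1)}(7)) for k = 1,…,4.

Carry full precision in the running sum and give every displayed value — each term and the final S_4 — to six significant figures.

Integral: ∫_7^15 1/x^3 dx = 0.00798186.
Boundary: ½(f(7) + f(15)) = ½(0.00291545 + 0.000296296) = 0.00160587.
Running total after boundary: 0.00958773.
Correction k=1: B_{2}/2! · (f^{(1)}(15) − f^{(1)}(7)) = 1/12 · (-5.92593e-05 − (-0.00124948)) = 9.91850e-05.
After k=1: 0.00968692.
Correction k=2: B_{4}/4! · (f^{(3)}(15) − f^{(3)}(7)) = −1/720 · (-5.26749e-06 − (-0.000509992)) = -7.01006e-07.
After k=2: 0.00968622.
Correction k=3: B_{6}/6! · (f^{(5)}(15) − f^{(5)}(7)) = 1/30240 · (-9.83265e-07 − (-0.000437136)) = 1.44230e-08.
After k=3: 0.00968623.
Correction k=4: B_{8}/8! · (f^{(7)}(15) − f^{(7)}(7)) = −1/1209600 · (-3.14645e-07 − (-0.000642322)) = -5.30760e-10.

S_4 ≈ 0.00968623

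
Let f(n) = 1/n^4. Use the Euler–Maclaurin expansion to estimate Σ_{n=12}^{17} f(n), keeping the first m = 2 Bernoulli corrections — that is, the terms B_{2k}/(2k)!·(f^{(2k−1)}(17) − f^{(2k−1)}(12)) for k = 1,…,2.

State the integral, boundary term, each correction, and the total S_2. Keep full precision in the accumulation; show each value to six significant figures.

S_2 ≈ 0.000156254

The integral term ∫_12^17 1/x^4 dx = 0.000125054.
Endpoint term: (f(12) + f(17))/2 = (4.82253e-05 + 1.19730e-05)/2 = 3.00992e-05.
So far: 0.000155153.
Correction k=1: B_{2}/2! · (f^{(1)}(17) − f^{(1)}(12)) = 1/12 · (-2.81719e-06 − (-1.60751e-05)) = 1.10483e-06.
After k=1: 0.000156258.
Correction k=2: B_{4}/4! · (f^{(3)}(17) − f^{(3)}(12)) = −1/720 · (-2.92441e-07 − (-3.34898e-06)) = -4.24519e-09.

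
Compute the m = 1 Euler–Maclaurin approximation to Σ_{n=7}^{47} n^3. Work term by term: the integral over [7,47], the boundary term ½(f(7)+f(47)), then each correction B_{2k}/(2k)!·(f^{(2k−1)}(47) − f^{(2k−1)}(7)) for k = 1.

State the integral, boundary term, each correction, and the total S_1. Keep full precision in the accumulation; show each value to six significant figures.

∫_7^47 x^3 dx evaluates to 1.21932e+06.
½[f(7) + f(47)] = ½[343.000 + 103823] = 52083.0.
So far: 1.27140e+06.
Correction k=1: B_{2}/2! · (f^{(1)}(47) − f^{(1)}(7)) = 1/12 · (6627.00 − 147.000) = 540.000.

S_1 ≈ 1.27194e+06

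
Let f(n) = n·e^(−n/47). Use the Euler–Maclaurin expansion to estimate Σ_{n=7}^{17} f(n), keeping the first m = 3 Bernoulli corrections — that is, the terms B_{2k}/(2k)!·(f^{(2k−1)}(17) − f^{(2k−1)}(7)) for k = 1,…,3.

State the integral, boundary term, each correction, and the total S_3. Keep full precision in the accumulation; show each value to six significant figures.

S_3 ≈ 100.672

Integral: ∫_7^17 x·e^(−x/47) dx = 91.7607.
½[f(7) + f(17)] = ½[6.03137 + 11.8403] = 8.93585.
Integral + boundary = 100.697.
Correction k=1: B_{2}/2! · (f^{(1)}(17) − f^{(1)}(7)) = 1/12 · (0.444568 − 0.733297) = -0.0240608.
After k=1: 100.672.
Correction k=2: B_{4}/4! · (f^{(3)}(17) − f^{(3)}(7)) = −1/720 · (0.000831846 − 0.00111206) = 3.89189e-07.
After k=2: 100.672.
Correction k=3: B_{6}/6! · (f^{(5)}(17) − f^{(5)}(7)) = 1/30240 · (6.62037e-07 − 8.56571e-07) = -6.43302e-12.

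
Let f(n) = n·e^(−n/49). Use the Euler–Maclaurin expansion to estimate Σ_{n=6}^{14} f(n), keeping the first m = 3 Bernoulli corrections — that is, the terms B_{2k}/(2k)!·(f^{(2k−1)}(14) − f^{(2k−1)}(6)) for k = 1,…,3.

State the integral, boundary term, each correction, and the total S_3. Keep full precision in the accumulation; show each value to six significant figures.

The integral term ∫_6^14 x·e^(−x/49) dx = 64.5937.
Boundary: ½(f(6) + f(14)) = ½(5.30851 + 10.5207) = 7.91459.
Integral + boundary = 72.5083.
Correction k=1: B_{2}/2! · (f^{(1)}(14) − f^{(1)}(6)) = 1/12 · (0.536769 − 0.776414) = -0.0199704.
After k=1: 72.4883.
Correction k=2: B_{4}/4! · (f^{(3)}(14) − f^{(3)}(6)) = −1/720 · (0.000849531 − 0.00106036) = 2.92813e-07.
After k=2: 72.4883.
Correction k=3: B_{6}/6! · (f^{(5)}(14) − f^{(5)}(6)) = 1/30240 · (6.14536e-07 − 7.48581e-07) = -4.43269e-12.

S_3 ≈ 72.4883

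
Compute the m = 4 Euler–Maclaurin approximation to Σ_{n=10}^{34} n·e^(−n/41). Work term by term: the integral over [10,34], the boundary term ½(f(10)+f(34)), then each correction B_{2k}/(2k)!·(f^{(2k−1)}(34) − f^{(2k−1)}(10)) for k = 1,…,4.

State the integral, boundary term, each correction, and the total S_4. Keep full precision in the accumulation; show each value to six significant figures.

S_4 ≈ 307.892

Integral: ∫_10^34 x·e^(−x/41) dx = 296.599.
Boundary: ½(f(10) + f(34)) = ½(7.83564 + 14.8365) = 11.3361.
Integral + boundary = 307.936.
Order-1 term: 1/12 · (0.0745019 − 0.592451) = -0.0431624.
After k=1: 307.892.
Order-2 term: −1/720 · (0.000563497 − 0.00128470) = 1.00167e-06.
After k=2: 307.892.
Order-3 term: 1/30240 · (6.44066e-07 − 1.31883e-06) = -2.23137e-11.
After k=3: 307.892.
Order-4 term: −1/1209600 · (5.66874e-10 − 1.11447e-09) = 4.52706e-16.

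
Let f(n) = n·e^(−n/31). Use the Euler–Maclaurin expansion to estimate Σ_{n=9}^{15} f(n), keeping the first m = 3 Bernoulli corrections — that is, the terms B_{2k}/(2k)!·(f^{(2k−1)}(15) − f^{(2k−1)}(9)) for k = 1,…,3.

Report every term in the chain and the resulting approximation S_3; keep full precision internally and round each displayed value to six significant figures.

∫_9^15 x·e^(−x/31) dx evaluates to 48.5715.
½[f(9) + f(15)] = ½[6.73220 + 9.24589] = 7.98905.
Running total after boundary: 56.5606.
Order-1 term: 1/12 · (0.318138 − 0.530854) = -0.0177264.
After k=1: 56.5429.
Order-2 term: −1/720 · (0.00161386 − 0.00210916) = 6.87905e-07.
After k=2: 56.5429.
Order-3 term: 1/30240 · (3.01423e-06 − 3.81469e-06) = -2.64700e-11.

S_3 ≈ 56.5429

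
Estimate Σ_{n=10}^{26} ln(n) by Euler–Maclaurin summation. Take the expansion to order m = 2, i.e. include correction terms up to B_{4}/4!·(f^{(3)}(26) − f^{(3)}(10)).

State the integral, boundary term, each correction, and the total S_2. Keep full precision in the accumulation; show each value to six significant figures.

S_2 ≈ 48.4599

The integral term ∫_10^26 ln(x) dx = 45.6847.
½[f(10) + f(26)] = ½[2.30259 + 3.25810] = 2.78034.
Integral + boundary = 48.4650.
Order-1 term: 1/12 · (0.0384615 − 0.100000) = -0.00512821.
Running total after k=1: 48.4599.
Order-2 term: −1/720 · (0.000113792 − 0.00200000) = 2.61973e-06.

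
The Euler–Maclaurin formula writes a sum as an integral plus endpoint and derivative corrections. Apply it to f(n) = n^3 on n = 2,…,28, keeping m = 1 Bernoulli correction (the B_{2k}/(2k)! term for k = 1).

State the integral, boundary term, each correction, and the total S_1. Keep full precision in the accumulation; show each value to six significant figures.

S_1 ≈ 164835

∫_2^28 x^3 dx evaluates to 153660.
½[f(2) + f(28)] = ½[8.00000 + 21952.0] = 10980.0.
Integral + boundary = 164640.
Order-1 term: 1/12 · (2352.00 − 12.0000) = 195.000.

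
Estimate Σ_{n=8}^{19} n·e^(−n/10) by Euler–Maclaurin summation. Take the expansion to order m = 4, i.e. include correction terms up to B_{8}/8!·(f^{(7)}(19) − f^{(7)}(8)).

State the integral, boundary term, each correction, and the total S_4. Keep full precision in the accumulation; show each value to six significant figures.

Integral: ∫_8^19 x·e^(−x/10) dx = 37.5043.
Boundary: ½(f(8) + f(19)) = ½(3.59463 + 2.84180) = 3.21822.
So far: 40.7225.
k=1: B_{2}/(2)! × [f^{(1)}(19) − f^{(1)}(8)] = 1/12 × (-0.134612 − 0.0898658) = -0.0187065.
After k=1: 40.7038.
k=2: B_{4}/(4)! × [f^{(3)}(19) − f^{(3)}(8)] = −1/720 × (0.00164525 − 0.00988524) = 1.14444e-05.
After k=2: 40.7038.
k=3: B_{6}/(6)! × [f^{(5)}(19) − f^{(5)}(8)] = 1/30240 × (4.63663e-05 − 0.000188718) = -4.70740e-09.
After k=3: 40.7038.
k=4: B_{8}/(8)! × [f^{(7)}(19) − f^{(7)}(8)] = −1/1209600 × (7.62800e-07 − 2.78584e-06) = 1.67249e-12.

S_4 ≈ 40.7038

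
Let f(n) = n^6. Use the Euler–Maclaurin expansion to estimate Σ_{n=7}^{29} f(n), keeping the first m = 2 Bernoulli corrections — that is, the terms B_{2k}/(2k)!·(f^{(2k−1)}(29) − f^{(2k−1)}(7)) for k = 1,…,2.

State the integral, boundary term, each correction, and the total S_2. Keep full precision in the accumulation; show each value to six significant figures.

S_2 ≈ 2.77186e+09

∫_7^29 x^6 dx evaluates to 2.46415e+09.
Endpoint term: (f(7) + f(29))/2 = (117649 + 5.94823e+08)/2 = 2.97470e+08.
Integral + boundary = 2.76162e+09.
Correction k=1: B_{2}/2! · (f^{(1)}(29) − f^{(1)}(7)) = 1/12 · (1.23067e+08 − 100842) = 1.02472e+07.
Partial sum through k=1: 2.77187e+09.
Correction k=2: B_{4}/4! · (f^{(3)}(29) − f^{(3)}(7)) = −1/720 · (2.92668e+06 − 41160.0) = -4007.67.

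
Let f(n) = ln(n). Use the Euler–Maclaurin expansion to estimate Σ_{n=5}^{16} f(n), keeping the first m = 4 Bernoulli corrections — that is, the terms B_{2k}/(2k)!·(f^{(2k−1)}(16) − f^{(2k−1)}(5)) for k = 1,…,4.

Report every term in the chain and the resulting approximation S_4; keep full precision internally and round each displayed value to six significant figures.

Integral: ∫_5^16 ln(x) dx = 25.3142.
Endpoint term: (f(5) + f(16))/2 = (1.60944 + 2.77259)/2 = 2.19101.
Running total after boundary: 27.5052.
k=1: B_{2}/(2)! × [f^{(1)}(16) − f^{(1)}(5)] = 1/12 × (0.0625000 − 0.200000) = -0.0114583.
Running total after k=1: 27.4938.
k=2: B_{4}/(4)! × [f^{(3)}(16) − f^{(3)}(5)] = −1/720 × (0.000488281 − 0.0160000) = 2.15441e-05.
Running total after k=2: 27.4938.
k=3: B_{6}/(6)! × [f^{(5)}(16) − f^{(5)}(5)] = 1/30240 × (2.28882e-05 − 0.00768000) = -2.53211e-07.
Running total after k=3: 27.4938.
k=4: B_{8}/(8)! × [f^{(7)}(16) − f^{(7)}(5)] = −1/1209600 × (2.68221e-06 − 0.00921600) = 7.61683e-09.

S_4 ≈ 27.4938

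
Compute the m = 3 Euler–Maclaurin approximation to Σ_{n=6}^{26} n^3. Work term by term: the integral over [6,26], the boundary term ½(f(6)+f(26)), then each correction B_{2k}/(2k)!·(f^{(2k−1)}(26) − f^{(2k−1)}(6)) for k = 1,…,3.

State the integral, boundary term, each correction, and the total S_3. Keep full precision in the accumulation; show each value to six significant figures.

S_3 ≈ 122976

∫_6^26 x^3 dx evaluates to 113920.
Endpoint term: (f(6) + f(26))/2 = (216.000 + 17576.0)/2 = 8896.00.
Running total after boundary: 122816.
k=1: B_{2}/(2)! × [f^{(1)}(26) − f^{(1)}(6)] = 1/12 × (2028.00 − 108.000) = 160.000.
Running total after k=1: 122976.
k=2: B_{4}/(4)! × [f^{(3)}(26) − f^{(3)}(6)] = −1/720 × (6.00000 − 6.00000) = 0.00000.
Running total after k=2: 122976.
k=3: B_{6}/(6)! × [f^{(5)}(26) − f^{(5)}(6)] = 1/30240 × (0.00000 − 0.00000) = 0.00000.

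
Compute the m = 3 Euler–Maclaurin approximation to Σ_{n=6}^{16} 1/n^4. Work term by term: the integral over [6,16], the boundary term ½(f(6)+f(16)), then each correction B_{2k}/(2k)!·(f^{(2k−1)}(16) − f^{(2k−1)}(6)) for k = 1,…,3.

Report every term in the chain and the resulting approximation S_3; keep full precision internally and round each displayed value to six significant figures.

S_3 ≈ 0.00189724

The integral term ∫_6^16 1/x^4 dx = 0.00146183.
Endpoint term: (f(6) + f(16))/2 = (0.000771605 + 1.52588e-05)/2 = 0.000393432.
So far: 0.00185526.
Correction k=1: B_{2}/2! · (f^{(1)}(16) − f^{(1)}(6)) = 1/12 · (-3.81470e-06 − (-0.000514403)) = 4.25490e-05.
Partial sum through k=1: 0.00189781.
Correction k=2: B_{4}/4! · (f^{(3)}(16) − f^{(3)}(6)) = −1/720 · (-4.47035e-07 − (-0.000428669)) = -5.94753e-07.
Partial sum through k=2: 0.00189722.
Correction k=3: B_{6}/6! · (f^{(5)}(16) − f^{(5)}(6)) = 1/30240 · (-9.77889e-08 − (-0.000666819)) = 2.20477e-08.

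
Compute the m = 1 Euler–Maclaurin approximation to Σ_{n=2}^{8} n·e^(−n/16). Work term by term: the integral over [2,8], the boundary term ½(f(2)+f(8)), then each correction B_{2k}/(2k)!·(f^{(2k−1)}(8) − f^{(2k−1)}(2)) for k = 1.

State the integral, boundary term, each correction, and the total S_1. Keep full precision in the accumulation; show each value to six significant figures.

∫_2^8 x·e^(−x/16) dx evaluates to 21.2513.
Boundary: ½(f(2) + f(8)) = ½(1.76499 + 4.85225) = 3.30862.
So far: 24.5600.
Correction k=1: B_{2}/2! · (f^{(1)}(8) − f^{(1)}(2)) = 1/12 · (0.303265 − 0.772185) = -0.0390766.

S_1 ≈ 24.5209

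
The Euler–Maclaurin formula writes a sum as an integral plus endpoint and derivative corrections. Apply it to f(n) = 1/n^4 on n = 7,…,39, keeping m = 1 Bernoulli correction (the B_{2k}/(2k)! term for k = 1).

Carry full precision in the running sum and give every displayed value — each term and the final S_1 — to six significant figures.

Integral: ∫_7^39 1/x^4 dx = 0.000966198.
Boundary: ½(f(7) + f(39)) = ½(0.000416493 + 4.32257e-07) = 0.000208463.
Integral + boundary = 0.00117466.
Correction k=1: B_{2}/2! · (f^{(1)}(39) − f^{(1)}(7)) = 1/12 · (-4.43340e-08 − (-0.000237996)) = 1.98293e-05.

S_1 ≈ 0.00119449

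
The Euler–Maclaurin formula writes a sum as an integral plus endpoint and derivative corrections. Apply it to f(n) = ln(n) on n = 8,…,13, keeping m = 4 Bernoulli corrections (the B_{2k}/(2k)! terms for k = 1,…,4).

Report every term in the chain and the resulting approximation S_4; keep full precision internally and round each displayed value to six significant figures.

S_4 ≈ 14.0270

The integral term ∫_8^13 ln(x) dx = 11.7088.
Boundary: ½(f(8) + f(13)) = ½(2.07944 + 2.56495) = 2.32220.
So far: 14.0310.
Order-1 term: 1/12 · (0.0769231 − 0.125000) = -0.00400641.
Running total after k=1: 14.0270.
Order-2 term: −1/720 · (0.000910332 − 0.00390625) = 4.16100e-06.
Running total after k=2: 14.0270.
Order-3 term: 1/30240 · (6.46390e-05 − 0.000732422) = -2.20828e-08.
Running total after k=3: 14.0270.
Order-4 term: −1/1209600 · (1.14744e-05 − 0.000343323) = 2.74346e-10.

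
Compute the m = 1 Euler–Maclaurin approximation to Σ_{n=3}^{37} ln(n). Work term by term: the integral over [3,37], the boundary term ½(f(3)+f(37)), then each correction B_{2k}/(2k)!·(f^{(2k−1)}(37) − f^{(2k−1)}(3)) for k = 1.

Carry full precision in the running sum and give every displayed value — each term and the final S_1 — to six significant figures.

Integral: ∫_3^37 ln(x) dx = 96.3081.
Boundary: ½(f(3) + f(37)) = ½(1.09861 + 3.61092) = 2.35477.
So far: 98.6629.
Correction k=1: B_{2}/2! · (f^{(1)}(37) − f^{(1)}(3)) = 1/12 · (0.0270270 − 0.333333) = -0.0255255.

S_1 ≈ 98.6374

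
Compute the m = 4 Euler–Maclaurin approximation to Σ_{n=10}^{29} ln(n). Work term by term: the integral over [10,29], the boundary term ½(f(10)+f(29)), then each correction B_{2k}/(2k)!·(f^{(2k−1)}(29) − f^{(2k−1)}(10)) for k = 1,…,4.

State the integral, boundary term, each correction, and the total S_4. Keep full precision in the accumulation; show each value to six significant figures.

Integral: ∫_10^29 ln(x) dx = 55.6257.
Endpoint term: (f(10) + f(29))/2 = (2.30259 + 3.36730)/2 = 2.83494.
Running total after boundary: 58.4607.
Order-1 term: 1/12 · (0.0344828 − 0.100000) = -0.00545977.
Partial sum through k=1: 58.4552.
Order-2 term: −1/720 · (8.20042e-05 − 0.00200000) = 2.66388e-06.
Partial sum through k=2: 58.4552.
Order-3 term: 1/30240 · (1.17010e-06 − 0.000240000) = -7.89781e-09.
Partial sum through k=3: 58.4552.
Order-4 term: −1/1209600 · (4.17394e-08 − 7.20000e-05) = 5.94893e-11.

S_4 ≈ 58.4552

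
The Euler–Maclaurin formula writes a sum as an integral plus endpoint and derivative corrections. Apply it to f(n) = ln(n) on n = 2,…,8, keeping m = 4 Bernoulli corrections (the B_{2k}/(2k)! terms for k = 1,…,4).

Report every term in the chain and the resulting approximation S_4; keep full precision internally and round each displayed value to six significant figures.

Integral: ∫_2^8 ln(x) dx = 9.24924.
Boundary: ½(f(2) + f(8)) = ½(0.693147 + 2.07944) = 1.38629.
Integral + boundary = 10.6355.
Correction k=1: B_{2}/2! · (f^{(1)}(8) − f^{(1)}(2)) = 1/12 · (0.125000 − 0.500000) = -0.0312500.
After k=1: 10.6043.
Correction k=2: B_{4}/4! · (f^{(3)}(8) − f^{(3)}(2)) = −1/720 · (0.00390625 − 0.250000) = 0.000341797.
After k=2: 10.6046.
Correction k=3: B_{6}/6! · (f^{(5)}(8) − f^{(5)}(2)) = 1/30240 · (0.000732422 − 0.750000) = -2.47774e-05.
After k=3: 10.6046.
Correction k=4: B_{8}/8! · (f^{(7)}(8) − f^{(7)}(2)) = −1/1209600 · (0.000343323 − 5.62500) = 4.65001e-06.

S_4 ≈ 10.6046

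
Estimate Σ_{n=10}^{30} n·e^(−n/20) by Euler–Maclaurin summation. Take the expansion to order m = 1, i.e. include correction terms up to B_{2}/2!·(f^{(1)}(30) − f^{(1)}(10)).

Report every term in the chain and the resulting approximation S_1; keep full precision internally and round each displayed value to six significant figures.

S_1 ≈ 147.133

Integral: ∫_10^30 x·e^(−x/20) dx = 140.788.
½[f(10) + f(30)] = ½[6.06531 + 6.69390] = 6.37961.
So far: 147.168.
Order-1 term: 1/12 · (-0.111565 − 0.303265) = -0.0345692.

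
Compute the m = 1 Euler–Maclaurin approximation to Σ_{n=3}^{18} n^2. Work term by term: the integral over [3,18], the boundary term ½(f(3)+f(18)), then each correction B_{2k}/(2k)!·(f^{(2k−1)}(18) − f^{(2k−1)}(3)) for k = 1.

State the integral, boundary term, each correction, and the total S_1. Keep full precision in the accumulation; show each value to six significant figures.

S_1 ≈ 2104.00

Integral: ∫_3^18 x^2 dx = 1935.00.
Boundary: ½(f(3) + f(18)) = ½(9.00000 + 324.000) = 166.500.
So far: 2101.50.
k=1: B_{2}/(2)! × [f^{(1)}(18) − f^{(1)}(3)] = 1/12 × (36.0000 − 6.00000) = 2.50000.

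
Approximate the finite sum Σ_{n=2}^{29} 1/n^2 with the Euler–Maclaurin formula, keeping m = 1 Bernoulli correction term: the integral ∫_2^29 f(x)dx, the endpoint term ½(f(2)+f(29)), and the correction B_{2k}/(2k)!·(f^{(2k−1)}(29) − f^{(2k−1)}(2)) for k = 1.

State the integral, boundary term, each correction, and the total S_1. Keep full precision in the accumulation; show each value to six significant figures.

S_1 ≈ 0.611938

∫_2^29 1/x^2 dx evaluates to 0.465517.
Endpoint term: (f(2) + f(29))/2 = (0.250000 + 0.00118906)/2 = 0.125595.
Running total after boundary: 0.591112.
Correction k=1: B_{2}/2! · (f^{(1)}(29) − f^{(1)}(2)) = 1/12 · (-8.20042e-05 − (-0.250000)) = 0.0208265.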